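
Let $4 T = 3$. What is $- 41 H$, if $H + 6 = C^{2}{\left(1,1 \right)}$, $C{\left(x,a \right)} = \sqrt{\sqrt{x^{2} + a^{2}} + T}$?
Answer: $\frac{861}{4} - 41 \sqrt{2} \approx 157.27$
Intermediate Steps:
$T = \frac{3}{4}$ ($T = \frac{1}{4} \cdot 3 = \frac{3}{4} \approx 0.75$)
$C{\left(x,a \right)} = \sqrt{\frac{3}{4} + \sqrt{a^{2} + x^{2}}}$ ($C{\left(x,a \right)} = \sqrt{\sqrt{x^{2} + a^{2}} + \frac{3}{4}} = \sqrt{\sqrt{a^{2} + x^{2}} + \frac{3}{4}} = \sqrt{\frac{3}{4} + \sqrt{a^{2} + x^{2}}}$)
$H = - \frac{21}{4} + \sqrt{2}$ ($H = -6 + \left(\frac{\sqrt{3 + 4 \sqrt{1^{2} + 1^{2}}}}{2}\right)^{2} = -6 + \left(\frac{\sqrt{3 + 4 \sqrt{1 + 1}}}{2}\right)^{2} = -6 + \left(\frac{\sqrt{3 + 4 \sqrt{2}}}{2}\right)^{2} = -6 + \left(\frac{3}{4} + \sqrt{2}\right) = - \frac{21}{4} + \sqrt{2} \approx -3.8358$)
$- 41 H = - 41 \left(- \frac{21}{4} + \sqrt{2}\right) = \frac{861}{4} - 41 \sqrt{2}$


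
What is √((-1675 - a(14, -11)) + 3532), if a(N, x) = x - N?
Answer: √1882 ≈ 43.382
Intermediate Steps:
√((-1675 - a(14, -11)) + 3532) = √((-1675 - (-11 - 1*14)) + 3532) = √((-1675 - (-11 - 14)) + 3532) = √((-1675 - 1*(-25)) + 3532) = √((-1675 + 25) + 3532) = √(-1650 + 3532) = √1882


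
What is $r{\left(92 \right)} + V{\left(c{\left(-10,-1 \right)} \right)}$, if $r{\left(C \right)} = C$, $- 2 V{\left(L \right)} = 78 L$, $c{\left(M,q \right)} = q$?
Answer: $131$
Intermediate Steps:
$V{\left(L \right)} = - 39 L$ ($V{\left(L \right)} = - \frac{78 L}{2} = - 39 L$)
$r{\left(92 \right)} + V{\left(c{\left(-10,-1 \right)} \right)} = 92 - -39 = 92 + 39 = 131$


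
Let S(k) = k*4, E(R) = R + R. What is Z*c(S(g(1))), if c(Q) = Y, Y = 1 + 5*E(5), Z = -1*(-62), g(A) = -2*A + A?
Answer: 3162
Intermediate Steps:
E(R) = 2*R
g(A) = -A
S(k) = 4*k
Z = 62
Y = 51 (Y = 1 + 5*(2*5) = 1 + 5*10 = 1 + 50 = 51)
c(Q) = 51
Z*c(S(g(1))) = 62*51 = 3162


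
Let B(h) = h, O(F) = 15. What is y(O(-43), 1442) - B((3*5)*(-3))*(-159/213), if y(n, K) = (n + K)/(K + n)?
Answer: -2314/71 ≈ -32.592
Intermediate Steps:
y(n, K) = 1 (y(n, K) = (K + n)/(K + n) = 1)
y(O(-43), 1442) - B((3*5)*(-3))*(-159/213) = 1 - (3*5)*(-3)*(-159/213) = 1 - 15*(-3)*(-159*1/213) = 1 - (-45)*(-53)/71 = 1 - 1*2385/71 = 1 - 2385/71 = -2314/71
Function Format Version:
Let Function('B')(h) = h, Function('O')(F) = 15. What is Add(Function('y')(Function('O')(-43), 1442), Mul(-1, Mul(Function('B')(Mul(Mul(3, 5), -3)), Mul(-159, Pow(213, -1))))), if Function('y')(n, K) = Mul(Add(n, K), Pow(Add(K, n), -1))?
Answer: Rational(-2314, 71) ≈ -32.592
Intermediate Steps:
Function('y')(n, K) = 1 (Function('y')(n, K) = Mul(Add(K, n), Pow(Add(K, n), -1)) = 1)
Add(Function('y')(Function('O')(-43), 1442), Mul(-1, Mul(Function('B')(Mul(Mul(3, 5), -3)), Mul(-159, Pow(213, -1))))) = Add(1, Mul(-1, Mul(Mul(Mul(3, 5), -3), Mul(-159, Pow(213, -1))))) = Add(1, Mul(-1, Mul(Mul(15, -3), Mul(-159, Rational(1, 213))))) = Add(1, Mul(-1, Mul(-45, Rational(-53, 71)))) = Add(1, Mul(-1, Rational(2385, 71))) = Add(1, Rational(-2385, 71)) = Rational(-2314, 71)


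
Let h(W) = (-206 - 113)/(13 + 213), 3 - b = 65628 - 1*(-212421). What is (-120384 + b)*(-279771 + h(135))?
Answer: 12596078576475/113 ≈ 1.1147e+11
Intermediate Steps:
b = -278046 (b = 3 - (65628 - 1*(-212421)) = 3 - (65628 + 212421) = 3 - 1*278049 = 3 - 278049 = -278046)
h(W) = -319/226
(-120384 + b)*(-279771 + h(135)) = (-120384 - 278046)*(-279771 - 319/226) = -398430*(-63228565/226) = 12596078576475/113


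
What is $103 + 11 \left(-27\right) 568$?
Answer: $-168593$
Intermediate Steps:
$103 + 11 \left(-27\right) 568 = 103 - 168696 = -168593$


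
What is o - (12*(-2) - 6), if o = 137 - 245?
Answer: -78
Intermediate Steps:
o = -108
o - (12*(-2) - 6) = -108 - (12*(-2) - 6) = -108 - (-24 - 6) = -108 - 1*(-30) = -108 + 30 = -78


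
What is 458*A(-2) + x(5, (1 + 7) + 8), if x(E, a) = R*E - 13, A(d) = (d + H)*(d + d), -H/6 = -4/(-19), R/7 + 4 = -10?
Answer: 104027/19 ≈ 5475.1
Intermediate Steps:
R = -98 (R = -28 + 7*(-10) = -28 - 70 = -98)
H = -24/19 (H = -(-24)/(-19) = -(-24)*(-1)/19 = -6*4/19 = -24/19 ≈ -1.2632)
A(d) = 2*d*(-24/19 + d) (A(d) = (d - 24/19)*(d + d) = (-24/19 + d)*(2*d) = 2*d*(-24/19 + d))
x(E, a) = -13 - 98*E (x(E, a) = -98*E - 13 = -13 - 98*E)
458*A(-2) + x(5, (1 + 7) + 8) = 458*((2/19)*(-2)*(-24 + 19*(-2))) + (-13 - 98*5) = 458*((2/19)*(-2)*(-24 - 38)) + (-13 - 490) = 458*((2/19)*(-2)*(-62)) - 503 = 458*(248/19) - 503 = 113584/19 - 503 = 104027/19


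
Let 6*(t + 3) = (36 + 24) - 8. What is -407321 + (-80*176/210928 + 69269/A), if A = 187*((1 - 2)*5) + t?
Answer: -14973501100605/36754204 ≈ -4.0740e+5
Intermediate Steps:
t = 17/3 (t = -3 + ((36 + 24) - 8)/6 = -3 + (60 - 8)/6 = -3 + (⅙)*52 = -3 + 26/3 = 17/3 ≈ 5.6667)
A = -2788/3 (A = 187*((1 - 2)*5) + 17/3 = 187*(-1*5) + 17/3 = 187*(-5) + 17/3 = -935 + 17/3 = -2788/3 ≈ -929.33)
-407321 + (-80*176/210928 + 69269/A) = -407321 + (-80*176/210928 + 69269/(-2788/3)) = -407321 + (-14080*1/210928 + 69269*(-3/2788)) = -407321 + (-880/13183 - 207807/2788) = -407321 - 2741973121/36754204 = -14973501100605/36754204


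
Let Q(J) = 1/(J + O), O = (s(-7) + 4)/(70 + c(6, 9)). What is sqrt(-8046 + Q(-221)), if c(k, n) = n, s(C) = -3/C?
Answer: 5*I*sqrt(4804572194014)/122182 ≈ 89.699*I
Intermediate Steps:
O = 31/553 (O = (-3/(-7) + 4)/(70 + 9) = (-3*(-1/7) + 4)/79 = (3/7 + 4)*(1/79) = (31/7)*(1/79) = 31/553 ≈ 0.056058)
Q(J) = 1/(31/553 + J) (Q(J) = 1/(J + 31/553) = 1/(31/553 + J))
sqrt(-8046 + Q(-221)) = sqrt(-8046 + 553/(31 + 553*(-221))) = sqrt(-8046 + 553/(31 - 122213)) = sqrt(-8046 + 553/(-122182)) = sqrt(-8046 + 553*(-1/122182)) = sqrt(-8046 - 553/122182) = sqrt(-983076925/122182) = 5*I*sqrt(4804572194014)/122182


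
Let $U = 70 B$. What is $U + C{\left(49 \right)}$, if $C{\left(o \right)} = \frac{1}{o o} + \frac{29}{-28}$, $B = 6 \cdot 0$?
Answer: $- \frac{9943}{9604} \approx -1.0353$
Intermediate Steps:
$B = 0$
$C{\left(o \right)} = - \frac{29}{28} + \frac{1}{o^{2}}$ ($C{\left(o \right)} = \frac{1}{o^{2}} + 29 \left(- \frac{1}{28}\right) = \frac{1}{o^{2}} - \frac{29}{28} = - \frac{29}{28} + \frac{1}{o^{2}}$)
$U = 0$ ($U = 70 \cdot 0 = 0$)
$U + C{\left(49 \right)} = 0 - \left(\frac{29}{28} - \frac{1}{2401}\right) = 0 + \left(- \frac{29}{28} + \frac{1}{2401}\right) = 0 - \frac{9943}{9604} = - \frac{9943}{9604}$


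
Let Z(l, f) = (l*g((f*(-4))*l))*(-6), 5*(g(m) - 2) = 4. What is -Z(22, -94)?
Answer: 1848/5 ≈ 369.60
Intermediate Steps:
g(m) = 14/5 (g(m) = 2 + (⅕)*4 = 2 + ⅘ = 14/5)
Z(l, f) = -84*l/5 (Z(l, f) = (l*(14/5))*(-6) = (14*l/5)*(-6) = -84*l/5)
-Z(22, -94) = -(-84)*22/5 = -1*(-1848/5) = 1848/5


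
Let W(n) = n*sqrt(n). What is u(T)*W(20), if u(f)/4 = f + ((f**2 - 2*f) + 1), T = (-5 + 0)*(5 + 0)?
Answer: 104160*sqrt(5) ≈ 2.3291e+5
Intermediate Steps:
W(n) = n**(3/2)
T = -25 (T = -5*5 = -25)
u(f) = 4 - 4*f + 4*f**2 (u(f) = 4*(f + ((f**2 - 2*f) + 1)) = 4*(f + (1 + f**2 - 2*f)) = 4*(1 + f**2 - f) = 4 - 4*f + 4*f**2)
u(T)*W(20) = (4 - 4*(-25) + 4*(-25)**2)*20**(3/2) = (4 + 100 + 4*625)*(40*sqrt(5)) = (4 + 100 + 2500)*(40*sqrt(5)) = 2604*(40*sqrt(5)) = 104160*sqrt(5)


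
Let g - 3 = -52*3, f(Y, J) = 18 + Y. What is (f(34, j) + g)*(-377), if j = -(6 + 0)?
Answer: 38077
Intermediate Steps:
j = -6 (j = -1*6 = -6)
g = -153 (g = 3 - 52*3 = 3 - 156 = -153)
(f(34, j) + g)*(-377) = ((18 + 34) - 153)*(-377) = (52 - 153)*(-377) = -101*(-377) = 38077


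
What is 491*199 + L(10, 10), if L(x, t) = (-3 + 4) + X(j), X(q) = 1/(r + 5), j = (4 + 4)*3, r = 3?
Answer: 781681/8 ≈ 97710.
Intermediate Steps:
j = 24 (j = 8*3 = 24)
X(q) = ⅛ (X(q) = 1/(3 + 5) = 1/8 = ⅛)
L(x, t) = 9/8 (L(x, t) = (-3 + 4) + ⅛ = 1 + ⅛ = 9/8)
491*199 + L(10, 10) = 491*199 + 9/8 = 97709 + 9/8 = 781681/8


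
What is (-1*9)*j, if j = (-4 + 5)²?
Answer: -9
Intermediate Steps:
j = 1 (j = 1² = 1)
(-1*9)*j = -1*9*1 = -9*1 = -9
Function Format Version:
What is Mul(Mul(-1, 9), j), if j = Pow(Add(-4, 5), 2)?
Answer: -9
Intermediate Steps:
j = 1 (j = Pow(1, 2) = 1)
Mul(Mul(-1, 9), j) = Mul(Mul(-1, 9), 1) = Mul(-9, 1) = -9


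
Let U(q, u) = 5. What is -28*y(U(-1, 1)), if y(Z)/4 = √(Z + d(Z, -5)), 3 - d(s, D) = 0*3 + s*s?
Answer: -112*I*√17 ≈ -461.79*I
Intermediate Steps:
d(s, D) = 3 - s² (d(s, D) = 3 - (0*3 + s*s) = 3 - (0 + s²) = 3 - s²)
y(Z) = 4*√(3 + Z - Z²) (y(Z) = 4*√(Z + (3 - Z²)) = 4*√(3 + Z - Z²))
-28*y(U(-1, 1)) = -112*√(3 + 5 - 1*5²) = -112*√(3 + 5 - 1*25) = -112*√(3 + 5 - 25) = -112*√(-17) = -112*I*√17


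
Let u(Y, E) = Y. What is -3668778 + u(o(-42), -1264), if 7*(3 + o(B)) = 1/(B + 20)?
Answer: -564992275/154 ≈ -3.6688e+6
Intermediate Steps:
o(B) = -3 + 1/(7*(20 + B)) (o(B) = -3 + 1/(7*(B + 20)) = -3 + 1/(7*(20 + B)))
-3668778 + u(o(-42), -1264) = -3668778 + (-419 - 21*(-42))/(7*(20 - 42)) = -3668778 + (⅐)*(-419 + 882)/(-22) = -3668778 + (⅐)*(-1/22)*463 = -3668778 - 463/154 = -564992275/154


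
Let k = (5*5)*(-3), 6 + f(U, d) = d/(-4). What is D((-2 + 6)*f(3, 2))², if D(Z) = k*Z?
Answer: 3802500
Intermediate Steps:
f(U, d) = -6 - d/4 (f(U, d) = -6 + d/(-4) = -6 + d*(-¼) = -6 - d/4)
k = -75 (k = 25*(-3) = -75)
D(Z) = -75*Z
D((-2 + 6)*f(3, 2))² = (-75*(-2 + 6)*(-6 - ¼*2))² = (-300*(-6 - ½))² = (-300*(-13)/2)² = (-75*(-26))² = 1950² = 3802500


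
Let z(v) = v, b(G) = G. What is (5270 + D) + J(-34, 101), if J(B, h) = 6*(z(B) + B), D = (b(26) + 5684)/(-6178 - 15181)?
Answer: 103841748/21359 ≈ 4861.7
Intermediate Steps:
D = -5710/21359 (D = (26 + 5684)/(-6178 - 15181) = 5710/(-21359) = 5710*(-1/21359) = -5710/21359 ≈ -0.26733)
J(B, h) = 12*B (J(B, h) = 6*(B + B) = 6*(2*B) = 12*B)
(5270 + D) + J(-34, 101) = (5270 - 5710/21359) + 12*(-34) = 112556220/21359 - 408 = 103841748/21359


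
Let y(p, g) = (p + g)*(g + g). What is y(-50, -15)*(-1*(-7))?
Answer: 13650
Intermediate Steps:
y(p, g) = 2*g*(g + p) (y(p, g) = (g + p)*(2*g) = 2*g*(g + p))
y(-50, -15)*(-1*(-7)) = (2*(-15)*(-15 - 50))*(-1*(-7)) = (2*(-15)*(-65))*7 = 1950*7 = 13650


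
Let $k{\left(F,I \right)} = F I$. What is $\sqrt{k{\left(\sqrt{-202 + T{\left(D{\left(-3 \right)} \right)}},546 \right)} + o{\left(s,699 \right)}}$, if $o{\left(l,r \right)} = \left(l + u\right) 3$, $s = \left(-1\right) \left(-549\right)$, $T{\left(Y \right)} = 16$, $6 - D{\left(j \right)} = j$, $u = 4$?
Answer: $\sqrt{1659 + 546 i \sqrt{186}} \approx 68.147 + 54.635 i$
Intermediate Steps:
$D{\left(j \right)} = 6 - j$
$s = 549$
$o{\left(l,r \right)} = 12 + 3 l$ ($o{\left(l,r \right)} = \left(l + 4\right) 3 = \left(4 + l\right) 3 = 12 + 3 l$)
$\sqrt{k{\left(\sqrt{-202 + T{\left(D{\left(-3 \right)} \right)}},546 \right)} + o{\left(s,699 \right)}} = \sqrt{\sqrt{-202 + 16} \cdot 546 + \left(12 + 3 \cdot 549\right)} = \sqrt{\sqrt{-186} \cdot 546 + \left(12 + 1647\right)} = \sqrt{i \sqrt{186} \cdot 546 + 1659} = \sqrt{546 i \sqrt{186} + 1659} = \sqrt{1659 + 546 i \sqrt{186}}$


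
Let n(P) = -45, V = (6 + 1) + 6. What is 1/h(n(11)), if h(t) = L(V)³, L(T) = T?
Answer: 1/2197 ≈ 0.00045517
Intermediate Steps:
V = 13 (V = 7 + 6 = 13)
h(t) = 2197 (h(t) = 13³ = 2197)
1/h(n(11)) = 1/2197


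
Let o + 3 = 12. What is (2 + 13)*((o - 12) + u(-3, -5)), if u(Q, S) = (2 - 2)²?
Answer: -45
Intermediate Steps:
o = 9 (o = -3 + 12 = 9)
u(Q, S) = 0 (u(Q, S) = 0² = 0)
(2 + 13)*((o - 12) + u(-3, -5)) = (2 + 13)*((9 - 12) + 0) = 15*(-3 + 0) = 15*(-3) = -45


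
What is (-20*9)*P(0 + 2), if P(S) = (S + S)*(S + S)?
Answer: -2880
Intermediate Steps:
P(S) = 4*S**2 (P(S) = (2*S)*(2*S) = 4*S**2)
(-20*9)*P(0 + 2) = (-20*9)*(4*(0 + 2)**2) = -720*2**2 = -720*4 = -180*16 = -2880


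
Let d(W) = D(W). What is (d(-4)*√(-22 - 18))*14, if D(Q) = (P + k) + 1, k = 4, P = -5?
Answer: 0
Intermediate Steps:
D(Q) = 0 (D(Q) = (-5 + 4) + 1 = -1 + 1 = 0)
d(W) = 0
(d(-4)*√(-22 - 18))*14 = (0*√(-22 - 18))*14 = (0*√(-40))*14 = (0*(2*I*√10))*14 = 0*14 = 0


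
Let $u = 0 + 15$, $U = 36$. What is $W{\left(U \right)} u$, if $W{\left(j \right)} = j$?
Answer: $540$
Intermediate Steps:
$u = 15$
$W{\left(U \right)} u = 36 \cdot 15 = 540$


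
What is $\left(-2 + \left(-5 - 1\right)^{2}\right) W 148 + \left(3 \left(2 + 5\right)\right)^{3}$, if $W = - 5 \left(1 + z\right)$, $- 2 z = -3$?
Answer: $-53639$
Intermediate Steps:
$z = \frac{3}{2}$ ($z = \left(- \frac{1}{2}\right) \left(-3\right) = \frac{3}{2} \approx 1.5$)
$W = - \frac{25}{2}$ ($W = - 5 \left(1 + \frac{3}{2}\right) = \left(-5\right) \frac{5}{2} = - \frac{25}{2} \approx -12.5$)
$\left(-2 + \left(-5 - 1\right)^{2}\right) W 148 + \left(3 \left(2 + 5\right)\right)^{3} = \left(-2 + \left(-5 - 1\right)^{2}\right) \left(- \frac{25}{2}\right) 148 + \left(3 \left(2 + 5\right)\right)^{3} = \left(-2 + \left(-6\right)^{2}\right) \left(- \frac{25}{2}\right) 148 + \left(3 \cdot 7\right)^{3} = \left(-2 + 36\right) \left(- \frac{25}{2}\right) 148 + 21^{3} = 34 \left(- \frac{25}{2}\right) 148 + 9261 = \left(-425\right) 148 + 9261 = -62900 + 9261 = -53639$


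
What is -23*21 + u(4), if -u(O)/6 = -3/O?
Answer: -957/2 ≈ -478.50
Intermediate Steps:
u(O) = 18/O (u(O) = -(-18)/O = 18/O)
-23*21 + u(4) = -23*21 + 18/4 = -483 + 18*(1/4) = -483 + 9/2 = -957/2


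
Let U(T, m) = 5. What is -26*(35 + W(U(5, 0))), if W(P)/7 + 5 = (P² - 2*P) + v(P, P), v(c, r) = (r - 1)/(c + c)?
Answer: -14014/5 ≈ -2802.8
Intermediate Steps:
v(c, r) = (-1 + r)/(2*c) (v(c, r) = (-1 + r)/((2*c)) = (-1 + r)*(1/(2*c)) = (-1 + r)/(2*c))
W(P) = -35 - 14*P + 7*P² + 7*(-1 + P)/(2*P) (W(P) = -35 + 7*((P² - 2*P) + (-1 + P)/(2*P)) = -35 + 7*(P² - 2*P + (-1 + P)/(2*P)) = -35 + (-14*P + 7*P² + 7*(-1 + P)/(2*P)) = -35 - 14*P + 7*P² + 7*(-1 + P)/(2*P))
-26*(35 + W(U(5, 0))) = -26*(35 + (-63/2 - 14*5 + 7*5² - 7/2/5)) = -26*(35 + (-63/2 - 70 + 7*25 - 7/2*⅕)) = -26*(35 + (-63/2 - 70 + 175 - 7/10)) = -26*(35 + 364/5) = -26*539/5 = -14014/5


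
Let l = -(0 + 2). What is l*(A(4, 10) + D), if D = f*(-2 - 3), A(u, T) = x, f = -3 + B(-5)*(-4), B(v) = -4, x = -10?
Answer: 150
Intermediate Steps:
l = -2 (l = -1*2 = -2)
f = 13 (f = -3 - 4*(-4) = -3 + 16 = 13)
A(u, T) = -10
D = -65 (D = 13*(-2 - 3) = 13*(-5) = -65)
l*(A(4, 10) + D) = -2*(-10 - 65) = -2*(-75) = 150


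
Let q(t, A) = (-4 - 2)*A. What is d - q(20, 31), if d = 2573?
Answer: 2759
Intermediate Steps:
q(t, A) = -6*A
d - q(20, 31) = 2573 - (-6)*31 = 2573 - 1*(-186) = 2573 + 186 = 2759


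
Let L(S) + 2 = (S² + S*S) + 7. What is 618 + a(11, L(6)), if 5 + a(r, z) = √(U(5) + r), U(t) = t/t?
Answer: 613 + 2*√3 ≈ 616.46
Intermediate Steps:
U(t) = 1
L(S) = 5 + 2*S² (L(S) = -2 + ((S² + S*S) + 7) = -2 + ((S² + S²) + 7) = -2 + (2*S² + 7) = -2 + (7 + 2*S²) = 5 + 2*S²)
a(r, z) = -5 + √(1 + r)
618 + a(11, L(6)) = 618 + (-5 + √(1 + 11)) = 618 + (-5 + √12) = 618 + (-5 + 2*√3) = 613 + 2*√3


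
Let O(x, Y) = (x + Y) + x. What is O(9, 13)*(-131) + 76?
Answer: -3985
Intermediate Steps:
O(x, Y) = Y + 2*x (O(x, Y) = (Y + x) + x = Y + 2*x)
O(9, 13)*(-131) + 76 = (13 + 2*9)*(-131) + 76 = (13 + 18)*(-131) + 76 = 31*(-131) + 76 = -4061 + 76 = -3985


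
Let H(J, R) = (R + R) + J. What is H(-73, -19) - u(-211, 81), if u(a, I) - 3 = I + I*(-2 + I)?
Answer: -6594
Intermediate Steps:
H(J, R) = J + 2*R (H(J, R) = 2*R + J = J + 2*R)
u(a, I) = 3 + I + I*(-2 + I) (u(a, I) = 3 + (I + I*(-2 + I)) = 3 + I + I*(-2 + I))
H(-73, -19) - u(-211, 81) = (-73 + 2*(-19)) - (3 + 81² - 1*81) = (-73 - 38) - (3 + 6561 - 81) = -111 - 1*6483 = -111 - 6483 = -6594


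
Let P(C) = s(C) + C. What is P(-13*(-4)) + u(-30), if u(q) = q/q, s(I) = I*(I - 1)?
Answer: 2705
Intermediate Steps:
s(I) = I*(-1 + I)
u(q) = 1
P(C) = C + C*(-1 + C) (P(C) = C*(-1 + C) + C = C + C*(-1 + C))
P(-13*(-4)) + u(-30) = (-13*(-4))**2 + 1 = 52**2 + 1 = 2704 + 1 = 2705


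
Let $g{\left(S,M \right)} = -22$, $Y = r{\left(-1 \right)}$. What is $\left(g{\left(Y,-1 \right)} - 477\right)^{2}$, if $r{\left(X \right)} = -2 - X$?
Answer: $249001$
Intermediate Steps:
$Y = -1$ ($Y = -2 - -1 = -2 + 1 = -1$)
$\left(g{\left(Y,-1 \right)} - 477\right)^{2} = \left(-22 - 477\right)^{2} = \left(-499\right)^{2} = 249001$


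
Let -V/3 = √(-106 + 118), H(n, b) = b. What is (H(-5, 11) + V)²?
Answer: 229 - 132*√3 ≈ 0.36929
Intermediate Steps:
V = -6*√3 (V = -3*√(-106 + 118) = -6*√3 ≈ -10.392)
(H(-5, 11) + V)² = (11 - 6*√3)²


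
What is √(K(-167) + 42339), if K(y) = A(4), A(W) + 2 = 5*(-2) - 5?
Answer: √42322 ≈ 205.72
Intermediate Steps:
A(W) = -17 (A(W) = -2 + (5*(-2) - 5) = -2 + (-10 - 5) = -2 - 15 = -17)
K(y) = -17
√(K(-167) + 42339) = √(-17 + 42339) = √42322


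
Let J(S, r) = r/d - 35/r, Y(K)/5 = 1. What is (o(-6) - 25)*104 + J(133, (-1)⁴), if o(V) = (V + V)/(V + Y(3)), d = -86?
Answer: -119283/86 ≈ -1387.0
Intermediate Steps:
Y(K) = 5 (Y(K) = 5*1 = 5)
o(V) = 2*V/(5 + V) (o(V) = (V + V)/(V + 5) = (2*V)/(5 + V) = 2*V/(5 + V))
J(S, r) = -35/r - r/86 (J(S, r) = r/(-86) - 35/r = r*(-1/86) - 35/r = -r/86 - 35/r = -35/r - r/86)
(o(-6) - 25)*104 + J(133, (-1)⁴) = (2*(-6)/(5 - 6) - 25)*104 + (-35/((-1)⁴) - 1/86*(-1)⁴) = (2*(-6)/(-1) - 25)*104 + (-35/1 - 1/86*1) = (2*(-6)*(-1) - 25)*104 + (-35*1 - 1/86) = (12 - 25)*104 + (-35 - 1/86) = -13*104 - 3011/86 = -1352 - 3011/86 = -119283/86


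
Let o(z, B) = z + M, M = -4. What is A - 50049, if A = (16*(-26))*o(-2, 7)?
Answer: -47553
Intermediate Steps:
o(z, B) = -4 + z (o(z, B) = z - 4 = -4 + z)
A = 2496 (A = (16*(-26))*(-4 - 2) = -416*(-6) = 2496)
A - 50049 = 2496 - 50049 = -47553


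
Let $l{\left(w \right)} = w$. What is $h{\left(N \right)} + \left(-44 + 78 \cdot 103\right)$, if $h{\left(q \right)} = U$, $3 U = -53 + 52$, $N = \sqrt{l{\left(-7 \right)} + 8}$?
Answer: $\frac{23969}{3} \approx 7989.7$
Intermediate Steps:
$N = 1$ ($N = \sqrt{-7 + 8} = \sqrt{1} = 1$)
$U = - \frac{1}{3}$ ($U = \frac{-53 + 52}{3} = \frac{1}{3} \left(-1\right) = - \frac{1}{3} \approx -0.33333$)
$h{\left(q \right)} = - \frac{1}{3}$
$h{\left(N \right)} + \left(-44 + 78 \cdot 103\right) = - \frac{1}{3} + \left(-44 + 78 \cdot 103\right) = - \frac{1}{3} + \left(-44 + 8034\right) = - \frac{1}{3} + 7990 = \frac{23969}{3}$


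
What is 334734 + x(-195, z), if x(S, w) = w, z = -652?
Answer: 334082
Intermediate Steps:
334734 + x(-195, z) = 334734 - 652 = 334082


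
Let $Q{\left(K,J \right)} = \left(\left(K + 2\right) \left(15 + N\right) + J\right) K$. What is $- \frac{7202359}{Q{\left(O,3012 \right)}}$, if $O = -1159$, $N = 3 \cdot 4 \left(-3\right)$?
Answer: $\frac{7202359}{31651131} \approx 0.22755$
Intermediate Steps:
$N = -36$ ($N = 12 \left(-3\right) = -36$)
$Q{\left(K,J \right)} = K \left(-42 + J - 21 K\right)$ ($Q{\left(K,J \right)} = \left(\left(K + 2\right) \left(15 - 36\right) + J\right) K = \left(\left(2 + K\right) \left(-21\right) + J\right) K = \left(\left(-42 - 21 K\right) + J\right) K = \left(-42 + J - 21 K\right) K = K \left(-42 + J - 21 K\right)$)
$- \frac{7202359}{Q{\left(O,3012 \right)}} = - \frac{7202359}{\left(-1159\right) \left(-42 + 3012 - -24339\right)} = - \frac{7202359}{\left(-1159\right) \left(-42 + 3012 + 24339\right)} = - \frac{7202359}{\left(-1159\right) 27309} = - \frac{7202359}{-31651131} = \left(-7202359\right) \left(- \frac{1}{31651131}\right) = \frac{7202359}{31651131}$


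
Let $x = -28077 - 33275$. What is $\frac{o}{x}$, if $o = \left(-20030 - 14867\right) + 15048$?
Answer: $\frac{19849}{61352} \approx 0.32353$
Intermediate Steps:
$x = -61352$ ($x = -28077 - 33275 = -61352$)
$o = -19849$ ($o = -34897 + 15048 = -19849$)
$\frac{o}{x} = - \frac{19849}{-61352} = \left(-19849\right) \left(- \frac{1}{61352}\right) = \frac{19849}{61352}$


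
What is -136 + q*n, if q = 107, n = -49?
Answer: -5379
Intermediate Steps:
-136 + q*n = -136 + 107*(-49) = -136 - 5243 = -5379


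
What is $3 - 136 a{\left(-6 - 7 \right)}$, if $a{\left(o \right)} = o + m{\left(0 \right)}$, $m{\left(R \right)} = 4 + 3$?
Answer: $819$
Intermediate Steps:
$m{\left(R \right)} = 7$
$a{\left(o \right)} = 7 + o$ ($a{\left(o \right)} = o + 7 = 7 + o$)
$3 - 136 a{\left(-6 - 7 \right)} = 3 - 136 \left(7 - 13\right) = 3 - -816 = 3 + 816 = 819$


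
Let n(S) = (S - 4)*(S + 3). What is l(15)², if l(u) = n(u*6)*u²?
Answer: 3238380202500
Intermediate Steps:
n(S) = (-4 + S)*(3 + S)
l(u) = u²*(-12 - 6*u + 36*u²) (l(u) = (-12 + (u*6)² - u*6)*u² = (-12 + (6*u)² - 6*u)*u² = (-12 + 36*u² - 6*u)*u² = (-12 - 6*u + 36*u²)*u² = u²*(-12 - 6*u + 36*u²))
l(15)² = (6*15²*(-2 - 1*15 + 6*15²))² = (6*225*(-2 - 15 + 6*225))² = (6*225*(-2 - 15 + 1350))² = (6*225*1333)² = 1799550² = 3238380202500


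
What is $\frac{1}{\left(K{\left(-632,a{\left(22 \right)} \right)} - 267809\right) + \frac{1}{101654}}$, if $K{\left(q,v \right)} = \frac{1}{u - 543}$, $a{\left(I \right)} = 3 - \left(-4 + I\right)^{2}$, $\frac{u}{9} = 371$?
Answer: $- \frac{142112292}{38058950756003} \approx -3.734 \cdot 10^{-6}$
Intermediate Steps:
$u = 3339$ ($u = 9 \cdot 371 = 3339$)
$K{\left(q,v \right)} = \frac{1}{2796}$ ($K{\left(q,v \right)} = \frac{1}{3339 - 543} = \frac{1}{2796}$)
$\frac{1}{\left(K{\left(-632,a{\left(22 \right)} \right)} - 267809\right) + \frac{1}{101654}} = \frac{1}{\left(\frac{1}{2796} - 267809\right) + \frac{1}{101654}} = \frac{1}{- \frac{748793963}{2796} + \frac{1}{101654}} = \frac{1}{- \frac{38058950756003}{142112292}} = - \frac{142112292}{38058950756003}$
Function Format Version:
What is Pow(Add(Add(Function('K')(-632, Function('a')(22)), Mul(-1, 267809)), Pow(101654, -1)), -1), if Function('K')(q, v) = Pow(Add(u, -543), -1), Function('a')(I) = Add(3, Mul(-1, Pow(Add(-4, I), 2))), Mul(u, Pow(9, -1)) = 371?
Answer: Rational(-142112292, 38058950756003) ≈ -3.7340e-6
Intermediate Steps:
u = 3339 (u = Mul(9, 371) = 3339)
Function('K')(q, v) = Rational(1, 2796) (Function('K')(q, v) = Pow(Add(3339, -543), -1) = Pow(2796, -1) = Rational(1, 2796))
Pow(Add(Add(Function('K')(-632, Function('a')(22)), Mul(-1, 267809)), Pow(101654, -1)), -1) = Pow(Add(Add(Rational(1, 2796), Mul(-1, 267809)), Pow(101654, -1)), -1) = Pow(Add(Add(Rational(1, 2796), -267809), Rational(1, 101654)), -1) = Pow(Add(Rational(-748793963, 2796), Rational(1, 101654)), -1) = Pow(Rational(-38058950756003, 142112292), -1) = Rational(-142112292, 38058950756003)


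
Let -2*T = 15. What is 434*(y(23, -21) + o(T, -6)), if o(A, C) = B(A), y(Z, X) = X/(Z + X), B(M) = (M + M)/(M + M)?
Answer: -4123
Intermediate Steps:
T = -15/2 (T = -1/2*15 = -15/2 ≈ -7.5000)
B(M) = 1 (B(M) = (2*M)/((2*M)) = (2*M)*(1/(2*M)) = 1)
y(Z, X) = X/(X + Z)
o(A, C) = 1
434*(y(23, -21) + o(T, -6)) = 434*(-21/(-21 + 23) + 1) = 434*(-21/2 + 1) = 434*(-19/2) = -4123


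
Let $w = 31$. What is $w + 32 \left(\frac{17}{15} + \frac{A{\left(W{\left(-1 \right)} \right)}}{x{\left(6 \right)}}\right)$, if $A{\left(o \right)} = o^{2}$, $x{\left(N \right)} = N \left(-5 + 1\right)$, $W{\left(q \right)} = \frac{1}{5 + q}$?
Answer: $\frac{4031}{60} \approx 67.183$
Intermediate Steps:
$x{\left(N \right)} = - 4 N$ ($x{\left(N \right)} = N \left(-4\right) = - 4 N$)
$w + 32 \left(\frac{17}{15} + \frac{A{\left(W{\left(-1 \right)} \right)}}{x{\left(6 \right)}}\right) = 31 + 32 \left(\frac{17}{15} + \frac{\left(\frac{1}{5 - 1}\right)^{2}}{\left(-4\right) 6}\right) = 31 + 32 \left(17 \cdot \frac{1}{15} + \frac{\left(\frac{1}{4}\right)^{2}}{-24}\right) = 31 + 32 \left(\frac{17}{15} + \left(\frac{1}{4}\right)^{2} \left(- \frac{1}{24}\right)\right) = 31 + 32 \left(\frac{17}{15} + \frac{1}{16} \left(- \frac{1}{24}\right)\right) = 31 + 32 \left(\frac{17}{15} - \frac{1}{384}\right) = 31 + 32 \cdot \frac{2171}{1920} = 31 + \frac{2171}{60} = \frac{4031}{60}$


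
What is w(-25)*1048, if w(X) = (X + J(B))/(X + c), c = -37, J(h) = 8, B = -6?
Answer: 8908/31 ≈ 287.35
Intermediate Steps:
w(X) = (8 + X)/(-37 + X) (w(X) = (X + 8)/(X - 37) = (8 + X)/(-37 + X))
w(-25)*1048 = ((8 - 25)/(-37 - 25))*1048 = (-17/(-62))*1048 = -1/62*(-17)*1048 = (17/62)*1048 = 8908/31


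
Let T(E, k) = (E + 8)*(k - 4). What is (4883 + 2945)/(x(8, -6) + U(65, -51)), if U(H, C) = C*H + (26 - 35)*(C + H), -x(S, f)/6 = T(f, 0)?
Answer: -7828/3393 ≈ -2.3071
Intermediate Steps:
T(E, k) = (-4 + k)*(8 + E) (T(E, k) = (8 + E)*(-4 + k) = (-4 + k)*(8 + E))
x(S, f) = 192 + 24*f (x(S, f) = -6*(-32 - 4*f + 8*0 + f*0) = -6*(-32 - 4*f + 0 + 0) = -6*(-32 - 4*f) = 192 + 24*f)
U(H, C) = -9*C - 9*H + C*H (U(H, C) = C*H - 9*(C + H) = C*H + (-9*C - 9*H) = -9*C - 9*H + C*H)
(4883 + 2945)/(x(8, -6) + U(65, -51)) = (4883 + 2945)/((192 + 24*(-6)) + (-9*(-51) - 9*65 - 51*65)) = 7828/((192 - 144) + (459 - 585 - 3315)) = 7828/(48 - 3441) = 7828/(-3393) = 7828*(-1/3393) = -7828/3393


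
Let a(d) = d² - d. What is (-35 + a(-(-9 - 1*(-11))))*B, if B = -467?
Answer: 13543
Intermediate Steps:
(-35 + a(-(-9 - 1*(-11))))*B = (-35 + (-(-9 - 1*(-11)))*(-1 - (-9 - 1*(-11))))*(-467) = (-35 + (-(-9 + 11))*(-1 - (-9 + 11)))*(-467) = (-35 + (-1*2)*(-1 - 1*2))*(-467) = (-35 - 2*(-1 - 2))*(-467) = (-35 - 2*(-3))*(-467) = (-35 + 6)*(-467) = -29*(-467) = 13543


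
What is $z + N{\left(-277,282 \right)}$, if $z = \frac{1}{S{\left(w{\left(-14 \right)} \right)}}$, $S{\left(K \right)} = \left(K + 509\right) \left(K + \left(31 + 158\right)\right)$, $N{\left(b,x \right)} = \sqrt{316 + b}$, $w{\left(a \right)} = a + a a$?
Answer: $\frac{1}{256361} + \sqrt{39} \approx 6.245$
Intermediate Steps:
$w{\left(a \right)} = a + a^{2}$
$S{\left(K \right)} = \left(189 + K\right) \left(509 + K\right)$ ($S{\left(K \right)} = \left(509 + K\right) \left(K + 189\right) = \left(509 + K\right) \left(189 + K\right) = \left(189 + K\right) \left(509 + K\right)$)
$z = \frac{1}{256361}$ ($z = \frac{1}{96201 + \left(- 14 \left(1 - 14\right)\right)^{2} + 698 \left(- 14 \left(1 - 14\right)\right)} = \frac{1}{96201 + \left(\left(-14\right) \left(-13\right)\right)^{2} + 698 \left(\left(-14\right) \left(-13\right)\right)} = \frac{1}{96201 + 182^{2} + 698 \cdot 182} = \frac{1}{96201 + 33124 + 127036} = \frac{1}{256361} \approx 3.9008 \cdot 10^{-6}$)
$z + N{\left(-277,282 \right)} = \frac{1}{256361} + \sqrt{316 - 277} = \frac{1}{256361} + \sqrt{39}$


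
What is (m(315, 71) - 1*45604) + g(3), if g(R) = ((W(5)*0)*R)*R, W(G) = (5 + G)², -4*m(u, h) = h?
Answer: -182487/4 ≈ -45622.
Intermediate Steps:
m(u, h) = -h/4
g(R) = 0 (g(R) = (((5 + 5)²*0)*R)*R = ((10²*0)*R)*R = ((100*0)*R)*R = (0*R)*R = 0*R = 0)
(m(315, 71) - 1*45604) + g(3) = (-¼*71 - 1*45604) + 0 = (-71/4 - 45604) + 0 = -182487/4 + 0 = -182487/4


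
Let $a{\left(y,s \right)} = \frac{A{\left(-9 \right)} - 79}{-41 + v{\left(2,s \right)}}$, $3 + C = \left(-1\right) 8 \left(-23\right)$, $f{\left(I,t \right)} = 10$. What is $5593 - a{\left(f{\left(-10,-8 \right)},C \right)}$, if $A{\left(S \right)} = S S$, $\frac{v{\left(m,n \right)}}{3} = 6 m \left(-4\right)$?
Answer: $\frac{1034707}{185} \approx 5593.0$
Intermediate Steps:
$v{\left(m,n \right)} = - 72 m$ ($v{\left(m,n \right)} = 3 \cdot 6 m \left(-4\right) = 3 \left(- 24 m\right) = - 72 m$)
$A{\left(S \right)} = S^{2}$
$C = 181$ ($C = -3 + \left(-1\right) 8 \left(-23\right) = -3 - -184 = -3 + 184 = 181$)
$a{\left(y,s \right)} = - \frac{2}{185}$ ($a{\left(y,s \right)} = \frac{\left(-9\right)^{2} - 79}{-41 - 144} = \frac{81 - 79}{-41 - 144} = \frac{2}{-185} = 2 \left(- \frac{1}{185}\right) = - \frac{2}{185}$)
$5593 - a{\left(f{\left(-10,-8 \right)},C \right)} = 5593 - - \frac{2}{185} = 5593 + \frac{2}{185} = \frac{1034707}{185}$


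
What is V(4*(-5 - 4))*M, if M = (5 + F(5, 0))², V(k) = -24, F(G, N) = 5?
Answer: -2400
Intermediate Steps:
M = 100 (M = (5 + 5)² = 10² = 100)
V(4*(-5 - 4))*M = -24*100 = -2400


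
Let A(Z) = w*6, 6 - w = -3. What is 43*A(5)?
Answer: 2322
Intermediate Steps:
w = 9 (w = 6 - 1*(-3) = 6 + 3 = 9)
A(Z) = 54 (A(Z) = 9*6 = 54)
43*A(5) = 43*54 = 2322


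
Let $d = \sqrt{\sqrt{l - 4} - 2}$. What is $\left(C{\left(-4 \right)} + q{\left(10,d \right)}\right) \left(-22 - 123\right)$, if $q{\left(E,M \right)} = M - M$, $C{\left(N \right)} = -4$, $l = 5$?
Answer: $580$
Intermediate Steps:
$d = i$ ($d = \sqrt{\sqrt{5 - 4} - 2} = \sqrt{\sqrt{1} - 2} = \sqrt{1 - 2} = \sqrt{-1} = i \approx 1.0 i$)
$q{\left(E,M \right)} = 0$
$\left(C{\left(-4 \right)} + q{\left(10,d \right)}\right) \left(-22 - 123\right) = \left(-4 + 0\right) \left(-22 - 123\right) = - 4 \left(-22 - 123\right) = \left(-4\right) \left(-145\right) = 580$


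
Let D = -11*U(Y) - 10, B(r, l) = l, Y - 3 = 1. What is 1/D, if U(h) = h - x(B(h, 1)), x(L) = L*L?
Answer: -1/43 ≈ -0.023256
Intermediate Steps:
Y = 4 (Y = 3 + 1 = 4)
x(L) = L²
U(h) = -1 + h (U(h) = h - 1*1² = h - 1*1 = h - 1 = -1 + h)
D = -43 (D = -11*(-1 + 4) - 10 = -11*3 - 10 = -33 - 10 = -43)
1/D = 1/(-43) = -1/43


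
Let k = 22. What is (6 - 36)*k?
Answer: -660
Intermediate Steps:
(6 - 36)*k = (6 - 36)*22 = -30*22 = -660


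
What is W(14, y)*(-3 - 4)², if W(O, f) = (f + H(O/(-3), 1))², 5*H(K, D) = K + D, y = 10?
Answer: 946729/225 ≈ 4207.7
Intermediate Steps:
H(K, D) = D/5 + K/5 (H(K, D) = (K + D)/5 = (D + K)/5 = D/5 + K/5)
W(O, f) = (⅕ + f - O/15)² (W(O, f) = (f + ((⅕)*1 + (O/(-3))/5))² = (f + (⅕ + (O*(-⅓))/5))² = (f + (⅕ + (-O/3)/5))² = (f + (⅕ - O/15))² = (⅕ + f - O/15)²)
W(14, y)*(-3 - 4)² = ((3 - 1*14 + 15*10)²/225)*(-3 - 4)² = ((3 - 14 + 150)²/225)*(-7)² = ((1/225)*139²)*49 = ((1/225)*19321)*49 = (19321/225)*49 = 946729/225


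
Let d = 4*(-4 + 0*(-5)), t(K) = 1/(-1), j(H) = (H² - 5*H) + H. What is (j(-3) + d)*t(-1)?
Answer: -5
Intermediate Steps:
j(H) = H² - 4*H
t(K) = -1
d = -16 (d = 4*(-4 + 0) = 4*(-4) = -16)
(j(-3) + d)*t(-1) = (-3*(-4 - 3) - 16)*(-1) = (-3*(-7) - 16)*(-1) = (21 - 16)*(-1) = 5*(-1) = -5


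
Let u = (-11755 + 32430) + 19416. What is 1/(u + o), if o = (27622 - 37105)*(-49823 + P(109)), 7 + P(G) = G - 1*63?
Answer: 1/472141763 ≈ 2.1180e-9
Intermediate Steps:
P(G) = -70 + G (P(G) = -7 + (G - 1*63) = -7 + (G - 63) = -7 + (-63 + G) = -70 + G)
u = 40091 (u = 20675 + 19416 = 40091)
o = 472101672 (o = (27622 - 37105)*(-49823 + (-70 + 109)) = -9483*(-49823 + 39) = -9483*(-49784) = 472101672)
1/(u + o) = 1/(40091 + 472101672) = 1/472141763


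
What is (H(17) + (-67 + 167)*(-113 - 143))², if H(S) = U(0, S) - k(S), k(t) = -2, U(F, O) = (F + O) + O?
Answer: 653518096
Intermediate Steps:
U(F, O) = F + 2*O
H(S) = 2 + 2*S (H(S) = (0 + 2*S) - 1*(-2) = 2*S + 2 = 2 + 2*S)
(H(17) + (-67 + 167)*(-113 - 143))² = ((2 + 2*17) + (-67 + 167)*(-113 - 143))² = ((2 + 34) + 100*(-256))² = (36 - 25600)² = (-25564)² = 653518096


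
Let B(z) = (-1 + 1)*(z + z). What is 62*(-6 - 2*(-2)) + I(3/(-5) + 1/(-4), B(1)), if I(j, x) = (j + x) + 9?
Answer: -2317/20 ≈ -115.85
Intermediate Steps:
B(z) = 0 (B(z) = 0*(2*z) = 0)
I(j, x) = 9 + j + x
62*(-6 - 2*(-2)) + I(3/(-5) + 1/(-4), B(1)) = 62*(-6 - 2*(-2)) + (9 + (3/(-5) + 1/(-4)) + 0) = 62*(-6 + 4) + (9 + (3*(-⅕) + 1*(-¼)) + 0) = 62*(-2) + (9 + (-⅗ - ¼) + 0) = -124 + (9 - 17/20 + 0) = -124 + 163/20 = -2317/20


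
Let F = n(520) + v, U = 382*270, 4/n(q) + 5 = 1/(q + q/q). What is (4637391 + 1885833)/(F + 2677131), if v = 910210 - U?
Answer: 2123309412/1134107165 ≈ 1.8722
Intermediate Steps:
n(q) = 4/(-5 + 1/(1 + q)) (n(q) = 4/(-5 + 1/(q + q/q)) = 4/(-5 + 1/(q + 1)) = 4/(-5 + 1/(1 + q)))
U = 103140
v = 807070 (v = 910210 - 1*103140 = 910210 - 103140 = 807070)
F = 525402049/651 (F = 4*(-1 - 1*520)/(4 + 5*520) + 807070 = 4*(-1 - 520)/(4 + 2600) + 807070 = 4*(-521)/2604 + 807070 = 4*(1/2604)*(-521) + 807070 = -521/651 + 807070 = 525402049/651 ≈ 8.0707e+5)
(4637391 + 1885833)/(F + 2677131) = (4637391 + 1885833)/(525402049/651 + 2677131) = 6523224/(2268214330/651) = 6523224*(651/2268214330) = 2123309412/1134107165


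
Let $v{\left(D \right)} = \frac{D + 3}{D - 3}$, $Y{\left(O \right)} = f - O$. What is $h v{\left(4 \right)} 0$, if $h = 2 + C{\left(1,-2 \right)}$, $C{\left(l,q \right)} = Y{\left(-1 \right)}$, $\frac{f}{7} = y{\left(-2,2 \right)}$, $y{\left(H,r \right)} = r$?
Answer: $0$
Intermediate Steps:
$f = 14$ ($f = 7 \cdot 2 = 14$)
$Y{\left(O \right)} = 14 - O$
$C{\left(l,q \right)} = 15$ ($C{\left(l,q \right)} = 14 - -1 = 14 + 1 = 15$)
$v{\left(D \right)} = \frac{3 + D}{-3 + D}$
$h = 17$ ($h = 2 + 15 = 17$)
$h v{\left(4 \right)} 0 = 17 \frac{3 + 4}{-3 + 4} \cdot 0 = 17 \cdot 1^{-1} \cdot 7 \cdot 0 = 17 \cdot 1 \cdot 7 \cdot 0 = 17 \cdot 7 \cdot 0 = 119 \cdot 0 = 0$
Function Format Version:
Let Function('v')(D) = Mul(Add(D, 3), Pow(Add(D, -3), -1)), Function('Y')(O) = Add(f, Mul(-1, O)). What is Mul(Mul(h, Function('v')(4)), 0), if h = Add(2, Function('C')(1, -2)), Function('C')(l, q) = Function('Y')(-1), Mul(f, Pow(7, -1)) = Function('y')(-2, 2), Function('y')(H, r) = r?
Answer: 0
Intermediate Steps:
f = 14 (f = Mul(7, 2) = 14)
Function('Y')(O) = Add(14, Mul(-1, O))
Function('C')(l, q) = 15 (Function('C')(l, q) = Add(14, Mul(-1, -1)) = Add(14, 1) = 15)
Function('v')(D) = Mul(Pow(Add(-3, D), -1), Add(3, D)) (Function('v')(D) = Mul(Add(3, D), Pow(Add(-3, D), -1)) = Mul(Pow(Add(-3, D), -1), Add(3, D)))
h = 17 (h = Add(2, 15) = 17)
Mul(Mul(h, Function('v')(4)), 0) = Mul(Mul(17, Mul(Pow(Add(-3, 4), -1), Add(3, 4))), 0) = Mul(Mul(17, Mul(Pow(1, -1), 7)), 0) = Mul(Mul(17, Mul(1, 7)), 0) = Mul(Mul(17, 7), 0) = Mul(119, 0) = 0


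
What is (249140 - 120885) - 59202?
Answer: 69053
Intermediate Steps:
(249140 - 120885) - 59202 = 128255 - 59202 = 69053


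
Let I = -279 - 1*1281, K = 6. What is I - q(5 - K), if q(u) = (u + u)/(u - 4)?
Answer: -7802/5 ≈ -1560.4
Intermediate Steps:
q(u) = 2*u/(-4 + u) (q(u) = (2*u)/(-4 + u) = 2*u/(-4 + u))
I = -1560 (I = -279 - 1281 = -1560)
I - q(5 - K) = -1560 - 2*(5 - 1*6)/(-4 + (5 - 1*6)) = -1560 - 2*(5 - 6)/(-4 + (5 - 6)) = -1560 - 2*(-1)/(-4 - 1) = -1560 - 2*(-1)/(-5) = -1560 - 2*(-1)*(-1)/5 = -1560 - 1*2/5 = -1560 - 2/5 = -7802/5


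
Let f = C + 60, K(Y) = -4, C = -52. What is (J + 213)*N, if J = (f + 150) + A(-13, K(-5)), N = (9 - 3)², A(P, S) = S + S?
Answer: 13068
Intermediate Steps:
A(P, S) = 2*S
N = 36 (N = 6² = 36)
f = 8 (f = -52 + 60 = 8)
J = 150 (J = (8 + 150) + 2*(-4) = 158 - 8 = 150)
(J + 213)*N = (150 + 213)*36 = 363*36 = 13068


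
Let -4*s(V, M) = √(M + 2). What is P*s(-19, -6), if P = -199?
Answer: 199*I/2 ≈ 99.5*I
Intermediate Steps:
s(V, M) = -√(2 + M)/4 (s(V, M) = -√(M + 2)/4 = -√(2 + M)/4)
P*s(-19, -6) = -(-199)*√(2 - 6)/4 = -(-199)*√(-4)/4 = -(-199)*2*I/4 = -(-199)*I/2 = 199*I/2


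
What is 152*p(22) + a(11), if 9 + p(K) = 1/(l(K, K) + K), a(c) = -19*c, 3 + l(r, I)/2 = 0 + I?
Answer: -23617/15 ≈ -1574.5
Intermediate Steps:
l(r, I) = -6 + 2*I (l(r, I) = -6 + 2*(0 + I) = -6 + 2*I)
p(K) = -9 + 1/(-6 + 3*K) (p(K) = -9 + 1/((-6 + 2*K) + K) = -9 + 1/(-6 + 3*K))
152*p(22) + a(11) = 152*((55 - 27*22)/(3*(-2 + 22))) - 19*11 = 152*((⅓)*(55 - 594)/20) - 209 = 152*((⅓)*(1/20)*(-539)) - 209 = 152*(-539/60) - 209 = -20482/15 - 209 = -23617/15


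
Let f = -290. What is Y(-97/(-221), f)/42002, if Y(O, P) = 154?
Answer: 77/21001 ≈ 0.0036665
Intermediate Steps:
Y(-97/(-221), f)/42002 = 154/42002 = 154*(1/42002) = 77/21001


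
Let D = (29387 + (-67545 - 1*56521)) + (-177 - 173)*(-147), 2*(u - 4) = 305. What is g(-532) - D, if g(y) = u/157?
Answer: 13574219/314 ≈ 43230.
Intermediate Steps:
u = 313/2 (u = 4 + (1/2)*305 = 4 + 305/2 = 313/2 ≈ 156.50)
D = -43229 (D = (29387 + (-67545 - 56521)) - 350*(-147) = (29387 - 124066) + 51450 = -94679 + 51450 = -43229)
g(y) = 313/314 (g(y) = (313/2)/157 = (313/2)*(1/157) = 313/314)
g(-532) - D = 313/314 - 1*(-43229) = 313/314 + 43229 = 13574219/314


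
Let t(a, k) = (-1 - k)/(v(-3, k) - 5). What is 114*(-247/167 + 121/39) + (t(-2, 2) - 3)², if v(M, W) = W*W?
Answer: 401812/2171 ≈ 185.08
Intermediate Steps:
v(M, W) = W²
t(a, k) = (-1 - k)/(-5 + k²) (t(a, k) = (-1 - k)/(k² - 5) = (-1 - k)/(-5 + k²))
114*(-247/167 + 121/39) + (t(-2, 2) - 3)² = 114*(-247/167 + 121/39) + ((-1 - 1*2)/(-5 + 2²) - 3)² = 114*(-247*1/167 + 121*(1/39)) + ((-1 - 2)/(-5 + 4) - 3)² = 114*(-247/167 + 121/39) + (-3/(-1) - 3)² = 114*(10574/6513) + (-1*(-3) - 3)² = 401812/2171 + (3 - 3)² = 401812/2171 + 0² = 401812/2171 + 0 = 401812/2171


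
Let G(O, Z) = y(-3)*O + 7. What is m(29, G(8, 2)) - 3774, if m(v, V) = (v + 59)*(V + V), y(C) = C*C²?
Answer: -40558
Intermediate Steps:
y(C) = C³
G(O, Z) = 7 - 27*O (G(O, Z) = (-3)³*O + 7 = -27*O + 7 = 7 - 27*O)
m(v, V) = 2*V*(59 + v) (m(v, V) = (59 + v)*(2*V) = 2*V*(59 + v))
m(29, G(8, 2)) - 3774 = 2*(7 - 27*8)*(59 + 29) - 3774 = 2*(7 - 216)*88 - 3774 = 2*(-209)*88 - 3774 = -36784 - 3774 = -40558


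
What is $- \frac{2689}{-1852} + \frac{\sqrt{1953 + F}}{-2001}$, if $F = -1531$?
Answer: $\frac{2689}{1852} - \frac{\sqrt{422}}{2001} \approx 1.4417$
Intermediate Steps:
$- \frac{2689}{-1852} + \frac{\sqrt{1953 + F}}{-2001} = - \frac{2689}{-1852} + \frac{\sqrt{1953 - 1531}}{-2001} = \left(-2689\right) \left(- \frac{1}{1852}\right) + \sqrt{422} \left(- \frac{1}{2001}\right) = \frac{2689}{1852} - \frac{\sqrt{422}}{2001}$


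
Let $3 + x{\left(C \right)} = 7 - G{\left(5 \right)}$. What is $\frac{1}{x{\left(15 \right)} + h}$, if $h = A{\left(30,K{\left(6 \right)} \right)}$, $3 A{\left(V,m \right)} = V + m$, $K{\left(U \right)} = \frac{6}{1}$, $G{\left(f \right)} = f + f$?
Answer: $\frac{1}{6} \approx 0.16667$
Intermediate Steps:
$G{\left(f \right)} = 2 f$
$K{\left(U \right)} = 6$ ($K{\left(U \right)} = 6 \cdot 1 = 6$)
$x{\left(C \right)} = -6$ ($x{\left(C \right)} = -3 + \left(7 - 2 \cdot 5\right) = -3 + \left(7 - 10\right) = -3 - 3 = -6$)
$A{\left(V,m \right)} = \frac{V}{3} + \frac{m}{3}$ ($A{\left(V,m \right)} = \frac{V + m}{3} = \frac{V}{3} + \frac{m}{3}$)
$h = 12$ ($h = \frac{1}{3} \cdot 30 + \frac{1}{3} \cdot 6 = 10 + 2 = 12$)
$\frac{1}{x{\left(15 \right)} + h} = \frac{1}{-6 + 12} = \frac{1}{6}$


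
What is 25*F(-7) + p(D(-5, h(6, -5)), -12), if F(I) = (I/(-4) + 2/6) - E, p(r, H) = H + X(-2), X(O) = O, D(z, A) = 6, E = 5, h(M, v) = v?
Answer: -1043/12 ≈ -86.917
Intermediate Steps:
p(r, H) = -2 + H (p(r, H) = H - 2 = -2 + H)
F(I) = -14/3 - I/4 (F(I) = (I/(-4) + 2/6) - 1*5 = (I*(-¼) + 2*(⅙)) - 5 = (-I/4 + ⅓) - 5 = (⅓ - I/4) - 5 = -14/3 - I/4)
25*F(-7) + p(D(-5, h(6, -5)), -12) = 25*(-14/3 - ¼*(-7)) + (-2 - 12) = 25*(-14/3 + 7/4) - 14 = 25*(-35/12) - 14 = -875/12 - 14 = -1043/12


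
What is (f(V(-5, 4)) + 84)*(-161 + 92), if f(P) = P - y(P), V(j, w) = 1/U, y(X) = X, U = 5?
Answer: -5796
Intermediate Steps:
V(j, w) = ⅕ (V(j, w) = 1/5 = ⅕)
f(P) = 0 (f(P) = P - P = 0)
(f(V(-5, 4)) + 84)*(-161 + 92) = (0 + 84)*(-161 + 92) = 84*(-69) = -5796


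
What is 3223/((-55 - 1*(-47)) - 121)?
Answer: -3223/129 ≈ -24.984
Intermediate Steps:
3223/((-55 - 1*(-47)) - 121) = 3223/((-55 + 47) - 121) = 3223/(-8 - 121) = 3223/(-129) = 3223*(-1/129) = -3223/129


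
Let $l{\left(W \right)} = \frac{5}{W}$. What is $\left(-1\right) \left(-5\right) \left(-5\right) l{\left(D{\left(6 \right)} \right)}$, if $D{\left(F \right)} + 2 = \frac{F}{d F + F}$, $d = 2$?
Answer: $75$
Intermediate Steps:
$D{\left(F \right)} = - \frac{5}{3}$ ($D{\left(F \right)} = -2 + \frac{F}{2 F + F} = -2 + \frac{F}{3 F} = -2 + F \frac{1}{3 F} = -2 + \frac{1}{3} = - \frac{5}{3}$)
$\left(-1\right) \left(-5\right) \left(-5\right) l{\left(D{\left(6 \right)} \right)} = \left(-1\right) \left(-5\right) \left(-5\right) \frac{5}{- \frac{5}{3}} = 5 \left(-5\right) 5 \left(- \frac{3}{5}\right) = \left(-25\right) \left(-3\right) = 75$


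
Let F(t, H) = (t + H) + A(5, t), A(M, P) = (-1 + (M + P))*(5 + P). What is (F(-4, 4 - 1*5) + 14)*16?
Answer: 144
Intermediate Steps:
A(M, P) = (5 + P)*(-1 + M + P) (A(M, P) = (-1 + M + P)*(5 + P) = (5 + P)*(-1 + M + P))
F(t, H) = 20 + H + t**2 + 10*t (F(t, H) = (t + H) + (-5 + t**2 + 4*t + 5*5 + 5*t) = (H + t) + (-5 + t**2 + 4*t + 25 + 5*t) = (H + t) + (20 + t**2 + 9*t) = 20 + H + t**2 + 10*t)
(F(-4, 4 - 1*5) + 14)*16 = ((20 + (4 - 1*5) + (-4)**2 + 10*(-4)) + 14)*16 = ((20 + (4 - 5) + 16 - 40) + 14)*16 = ((20 - 1 + 16 - 40) + 14)*16 = (-5 + 14)*16 = 9*16 = 144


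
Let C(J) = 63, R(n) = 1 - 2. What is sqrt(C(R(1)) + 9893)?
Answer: 2*sqrt(2489) ≈ 99.780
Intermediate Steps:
R(n) = -1
sqrt(C(R(1)) + 9893) = sqrt(63 + 9893) = sqrt(9956) = 2*sqrt(2489)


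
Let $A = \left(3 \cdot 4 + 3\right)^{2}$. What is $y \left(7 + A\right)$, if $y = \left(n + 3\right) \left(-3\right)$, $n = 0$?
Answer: $-2088$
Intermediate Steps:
$A = 225$ ($A = \left(12 + 3\right)^{2} = 15^{2} = 225$)
$y = -9$ ($y = \left(0 + 3\right) \left(-3\right) = 3 \left(-3\right) = -9$)
$y \left(7 + A\right) = - 9 \left(7 + 225\right) = \left(-9\right) 232 = -2088$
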